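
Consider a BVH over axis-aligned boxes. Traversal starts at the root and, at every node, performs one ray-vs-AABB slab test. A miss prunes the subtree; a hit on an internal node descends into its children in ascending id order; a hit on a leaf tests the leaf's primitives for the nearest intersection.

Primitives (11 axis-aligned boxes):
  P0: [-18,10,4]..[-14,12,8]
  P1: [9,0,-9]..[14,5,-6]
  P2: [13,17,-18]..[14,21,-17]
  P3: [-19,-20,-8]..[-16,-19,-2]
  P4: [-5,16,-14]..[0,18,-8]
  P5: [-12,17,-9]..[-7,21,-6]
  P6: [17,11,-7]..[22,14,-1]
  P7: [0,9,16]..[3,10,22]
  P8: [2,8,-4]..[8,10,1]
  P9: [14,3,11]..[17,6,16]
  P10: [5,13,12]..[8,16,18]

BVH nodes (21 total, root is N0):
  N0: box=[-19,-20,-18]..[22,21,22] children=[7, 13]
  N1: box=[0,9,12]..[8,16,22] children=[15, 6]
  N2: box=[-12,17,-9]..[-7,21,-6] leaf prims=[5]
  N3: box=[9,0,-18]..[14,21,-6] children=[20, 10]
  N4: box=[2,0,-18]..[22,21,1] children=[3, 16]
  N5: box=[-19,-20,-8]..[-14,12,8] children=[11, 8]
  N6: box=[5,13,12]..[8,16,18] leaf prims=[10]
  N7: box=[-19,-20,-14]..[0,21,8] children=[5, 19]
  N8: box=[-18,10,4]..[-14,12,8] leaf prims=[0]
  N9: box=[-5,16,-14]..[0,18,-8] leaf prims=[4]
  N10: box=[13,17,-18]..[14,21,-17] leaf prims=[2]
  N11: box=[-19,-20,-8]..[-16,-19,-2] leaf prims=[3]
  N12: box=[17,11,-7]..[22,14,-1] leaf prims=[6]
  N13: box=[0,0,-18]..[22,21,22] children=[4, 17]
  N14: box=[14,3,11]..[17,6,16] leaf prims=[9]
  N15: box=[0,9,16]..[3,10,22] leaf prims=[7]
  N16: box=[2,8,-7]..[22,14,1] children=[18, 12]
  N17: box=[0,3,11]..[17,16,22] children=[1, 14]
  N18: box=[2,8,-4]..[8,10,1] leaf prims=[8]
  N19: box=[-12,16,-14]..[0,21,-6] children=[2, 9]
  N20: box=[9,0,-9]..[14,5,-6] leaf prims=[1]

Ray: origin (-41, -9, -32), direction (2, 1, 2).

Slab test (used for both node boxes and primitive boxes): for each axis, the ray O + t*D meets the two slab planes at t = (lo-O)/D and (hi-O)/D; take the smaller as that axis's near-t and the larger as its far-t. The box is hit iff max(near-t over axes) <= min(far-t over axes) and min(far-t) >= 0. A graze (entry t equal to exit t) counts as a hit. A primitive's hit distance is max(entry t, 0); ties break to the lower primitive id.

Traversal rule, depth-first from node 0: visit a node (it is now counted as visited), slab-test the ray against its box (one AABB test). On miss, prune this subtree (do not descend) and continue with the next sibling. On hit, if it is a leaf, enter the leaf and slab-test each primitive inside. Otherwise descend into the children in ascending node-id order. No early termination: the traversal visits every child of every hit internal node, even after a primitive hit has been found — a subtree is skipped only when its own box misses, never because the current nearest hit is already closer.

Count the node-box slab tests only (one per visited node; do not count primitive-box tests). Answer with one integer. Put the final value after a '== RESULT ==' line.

Walk:
N0 x:[11,63/2] y:[-11,30] z:[7,27] -> hit [11,27], descend [7, 13]
  N7 x:[11,41/2] y:[-11,30] z:[9,20] -> hit [11,20], descend [5, 19]
    N5 x:[11,27/2] y:[-11,21] z:[12,20] -> hit [12,27/2], descend [8, 11]
      N8 x:[23/2,27/2] y:[19,21] z:[18,20] -> miss, prune
      N11 x:[11,25/2] y:[-11,-10] z:[12,15] -> miss, prune
    N19 x:[29/2,41/2] y:[25,30] z:[9,13] -> miss, prune
  N13 x:[41/2,63/2] y:[9,30] z:[7,27] -> hit [41/2,27], descend [4, 17]
    N4 x:[43/2,63/2] y:[9,30] z:[7,33/2] -> miss, prune
    N17 x:[41/2,29] y:[12,25] z:[43/2,27] -> hit [43/2,25], descend [1, 14]
      N1 x:[41/2,49/2] y:[18,25] z:[22,27] -> hit [22,49/2], descend [6, 15]
        N6 x:[23,49/2] y:[22,25] z:[22,25] -> hit [23,49/2] leaf, test {P10@t=23}
        N15 x:[41/2,22] y:[18,19] z:[24,27] -> miss, prune
      N14 x:[55/2,29] y:[12,15] z:[43/2,24] -> miss, prune

order=[0, 7, 5, 8, 11, 19, 13, 4, 17, 1, 6, 15, 14]  |boxes|=13  |leaves|=1  hit=P10

== RESULT ==
13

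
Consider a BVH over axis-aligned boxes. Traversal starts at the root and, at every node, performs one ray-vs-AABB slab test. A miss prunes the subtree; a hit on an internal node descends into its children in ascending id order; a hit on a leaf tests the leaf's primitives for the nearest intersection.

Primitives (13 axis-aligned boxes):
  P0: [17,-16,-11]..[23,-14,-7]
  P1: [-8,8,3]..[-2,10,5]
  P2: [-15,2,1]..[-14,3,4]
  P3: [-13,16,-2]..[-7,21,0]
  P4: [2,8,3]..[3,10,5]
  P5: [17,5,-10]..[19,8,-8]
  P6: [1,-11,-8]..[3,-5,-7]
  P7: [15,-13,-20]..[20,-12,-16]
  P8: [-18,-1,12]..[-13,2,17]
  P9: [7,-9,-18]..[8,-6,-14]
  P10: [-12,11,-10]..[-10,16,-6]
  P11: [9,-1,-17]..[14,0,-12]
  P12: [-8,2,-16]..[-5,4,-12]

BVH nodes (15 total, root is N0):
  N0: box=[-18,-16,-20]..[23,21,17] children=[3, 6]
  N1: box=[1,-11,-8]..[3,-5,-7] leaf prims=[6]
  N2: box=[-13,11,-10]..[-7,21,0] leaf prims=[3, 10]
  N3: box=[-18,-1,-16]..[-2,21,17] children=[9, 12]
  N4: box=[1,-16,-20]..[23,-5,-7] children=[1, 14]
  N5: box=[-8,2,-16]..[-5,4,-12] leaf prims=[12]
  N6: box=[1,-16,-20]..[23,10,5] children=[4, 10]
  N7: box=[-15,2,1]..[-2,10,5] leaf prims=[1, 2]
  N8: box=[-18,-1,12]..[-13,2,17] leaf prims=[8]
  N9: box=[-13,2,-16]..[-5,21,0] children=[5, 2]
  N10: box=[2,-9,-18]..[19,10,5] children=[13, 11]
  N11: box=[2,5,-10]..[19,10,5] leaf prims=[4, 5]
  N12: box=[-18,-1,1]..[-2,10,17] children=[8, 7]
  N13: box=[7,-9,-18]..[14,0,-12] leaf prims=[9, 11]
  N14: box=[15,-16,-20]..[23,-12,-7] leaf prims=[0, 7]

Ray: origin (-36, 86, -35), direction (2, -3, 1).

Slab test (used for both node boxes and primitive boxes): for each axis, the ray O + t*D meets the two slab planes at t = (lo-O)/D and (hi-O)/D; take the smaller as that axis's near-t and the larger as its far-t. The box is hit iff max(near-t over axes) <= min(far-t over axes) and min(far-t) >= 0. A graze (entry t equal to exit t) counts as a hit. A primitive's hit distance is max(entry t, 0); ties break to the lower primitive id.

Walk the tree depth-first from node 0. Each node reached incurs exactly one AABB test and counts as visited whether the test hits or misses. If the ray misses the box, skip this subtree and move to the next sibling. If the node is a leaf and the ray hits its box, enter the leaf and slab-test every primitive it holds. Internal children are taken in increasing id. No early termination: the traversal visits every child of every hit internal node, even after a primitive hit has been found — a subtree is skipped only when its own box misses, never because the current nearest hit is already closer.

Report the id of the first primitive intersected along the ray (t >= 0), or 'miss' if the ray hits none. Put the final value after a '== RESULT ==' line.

Trace the traversal:
N0 x:[9,59/2] y:[65/3,34] z:[15,52] -> hit [65/3,59/2], descend [3, 6]
  N3 x:[9,17] y:[65/3,29] z:[19,52] -> miss, prune
  N6 x:[37/2,59/2] y:[76/3,34] z:[15,40] -> hit [76/3,59/2], descend [4, 10]
    N4 x:[37/2,59/2] y:[91/3,34] z:[15,28] -> miss, prune
    N10 x:[19,55/2] y:[76/3,95/3] z:[17,40] -> hit [76/3,55/2], descend [11, 13]
      N11 x:[19,55/2] y:[76/3,27] z:[25,40] -> hit [76/3,27] leaf, test {P4(miss), P5@t=53/2}
      N13 x:[43/2,25] y:[86/3,95/3] z:[17,23] -> miss, prune

7 AABB tests over nodes [0, 3, 6, 4, 10, 11, 13]; 1 leaf entered; closest P5.

== RESULT ==
5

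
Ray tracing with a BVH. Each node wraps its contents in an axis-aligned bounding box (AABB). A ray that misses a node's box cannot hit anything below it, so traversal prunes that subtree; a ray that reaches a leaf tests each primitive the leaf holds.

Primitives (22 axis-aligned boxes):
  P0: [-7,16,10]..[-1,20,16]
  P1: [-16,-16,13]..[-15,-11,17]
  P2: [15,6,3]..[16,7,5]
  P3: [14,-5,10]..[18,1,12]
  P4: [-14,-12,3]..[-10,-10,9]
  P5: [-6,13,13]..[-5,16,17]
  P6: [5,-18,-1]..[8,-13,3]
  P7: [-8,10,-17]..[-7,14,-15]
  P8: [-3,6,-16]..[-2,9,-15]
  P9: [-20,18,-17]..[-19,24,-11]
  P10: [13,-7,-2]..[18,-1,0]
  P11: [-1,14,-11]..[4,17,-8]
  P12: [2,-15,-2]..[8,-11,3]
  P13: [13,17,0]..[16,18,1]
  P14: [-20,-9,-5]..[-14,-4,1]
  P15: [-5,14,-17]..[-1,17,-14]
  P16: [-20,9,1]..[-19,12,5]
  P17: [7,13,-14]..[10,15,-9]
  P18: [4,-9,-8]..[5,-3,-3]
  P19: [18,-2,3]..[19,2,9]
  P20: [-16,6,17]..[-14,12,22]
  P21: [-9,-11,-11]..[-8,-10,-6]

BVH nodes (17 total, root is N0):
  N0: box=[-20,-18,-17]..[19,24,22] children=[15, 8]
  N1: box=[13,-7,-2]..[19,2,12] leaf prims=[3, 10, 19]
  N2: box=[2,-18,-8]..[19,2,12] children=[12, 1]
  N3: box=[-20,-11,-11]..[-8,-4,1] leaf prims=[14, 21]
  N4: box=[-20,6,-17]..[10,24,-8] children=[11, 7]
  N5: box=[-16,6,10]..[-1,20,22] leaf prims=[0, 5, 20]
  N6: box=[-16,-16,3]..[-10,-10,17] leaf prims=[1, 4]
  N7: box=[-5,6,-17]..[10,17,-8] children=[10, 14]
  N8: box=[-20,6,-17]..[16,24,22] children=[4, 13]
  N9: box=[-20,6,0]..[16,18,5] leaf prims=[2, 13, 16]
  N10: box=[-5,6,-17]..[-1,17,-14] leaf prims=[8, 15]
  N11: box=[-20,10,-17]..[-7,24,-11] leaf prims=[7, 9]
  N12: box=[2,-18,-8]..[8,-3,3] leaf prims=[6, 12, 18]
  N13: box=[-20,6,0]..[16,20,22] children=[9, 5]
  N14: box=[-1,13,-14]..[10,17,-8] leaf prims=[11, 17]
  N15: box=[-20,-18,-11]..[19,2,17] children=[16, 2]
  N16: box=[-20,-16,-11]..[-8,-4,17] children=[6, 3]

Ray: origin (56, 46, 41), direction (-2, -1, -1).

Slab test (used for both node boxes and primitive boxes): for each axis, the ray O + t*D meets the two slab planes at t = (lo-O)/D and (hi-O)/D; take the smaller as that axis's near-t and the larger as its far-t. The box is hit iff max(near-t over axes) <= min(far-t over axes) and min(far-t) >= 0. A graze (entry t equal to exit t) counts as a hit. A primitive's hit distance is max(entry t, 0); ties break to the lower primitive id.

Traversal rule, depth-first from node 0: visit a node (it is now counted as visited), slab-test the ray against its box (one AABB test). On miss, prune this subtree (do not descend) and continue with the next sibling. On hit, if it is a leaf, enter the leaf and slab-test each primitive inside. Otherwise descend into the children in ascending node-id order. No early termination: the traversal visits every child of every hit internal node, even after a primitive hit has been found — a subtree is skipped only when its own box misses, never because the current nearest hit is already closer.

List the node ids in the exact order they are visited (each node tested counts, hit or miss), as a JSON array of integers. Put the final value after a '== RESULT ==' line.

Walk:
N0 x:[37/2,38] y:[22,64] z:[19,58] -> hit [22,38], descend [8, 15]
  N8 x:[20,38] y:[22,40] z:[19,58] -> hit [22,38], descend [4, 13]
    N4 x:[23,38] y:[22,40] z:[49,58] -> miss, prune
    N13 x:[20,38] y:[26,40] z:[19,41] -> hit [26,38], descend [5, 9]
      N5 x:[57/2,36] y:[26,40] z:[19,31] -> hit [57/2,31] leaf, test {P0@t=57/2, P5(miss), P20(miss)}
      N9 x:[20,38] y:[28,40] z:[36,41] -> hit [36,38] leaf, test {P2(miss), P13(miss), P16(miss)}
  N15 x:[37/2,38] y:[44,64] z:[24,52] -> miss, prune

Summary -> nodes [0, 8, 4, 13, 5, 9, 15]; box-tests=7; leaf-entries=2; first=P0

== RESULT ==
[0, 8, 4, 13, 5, 9, 15]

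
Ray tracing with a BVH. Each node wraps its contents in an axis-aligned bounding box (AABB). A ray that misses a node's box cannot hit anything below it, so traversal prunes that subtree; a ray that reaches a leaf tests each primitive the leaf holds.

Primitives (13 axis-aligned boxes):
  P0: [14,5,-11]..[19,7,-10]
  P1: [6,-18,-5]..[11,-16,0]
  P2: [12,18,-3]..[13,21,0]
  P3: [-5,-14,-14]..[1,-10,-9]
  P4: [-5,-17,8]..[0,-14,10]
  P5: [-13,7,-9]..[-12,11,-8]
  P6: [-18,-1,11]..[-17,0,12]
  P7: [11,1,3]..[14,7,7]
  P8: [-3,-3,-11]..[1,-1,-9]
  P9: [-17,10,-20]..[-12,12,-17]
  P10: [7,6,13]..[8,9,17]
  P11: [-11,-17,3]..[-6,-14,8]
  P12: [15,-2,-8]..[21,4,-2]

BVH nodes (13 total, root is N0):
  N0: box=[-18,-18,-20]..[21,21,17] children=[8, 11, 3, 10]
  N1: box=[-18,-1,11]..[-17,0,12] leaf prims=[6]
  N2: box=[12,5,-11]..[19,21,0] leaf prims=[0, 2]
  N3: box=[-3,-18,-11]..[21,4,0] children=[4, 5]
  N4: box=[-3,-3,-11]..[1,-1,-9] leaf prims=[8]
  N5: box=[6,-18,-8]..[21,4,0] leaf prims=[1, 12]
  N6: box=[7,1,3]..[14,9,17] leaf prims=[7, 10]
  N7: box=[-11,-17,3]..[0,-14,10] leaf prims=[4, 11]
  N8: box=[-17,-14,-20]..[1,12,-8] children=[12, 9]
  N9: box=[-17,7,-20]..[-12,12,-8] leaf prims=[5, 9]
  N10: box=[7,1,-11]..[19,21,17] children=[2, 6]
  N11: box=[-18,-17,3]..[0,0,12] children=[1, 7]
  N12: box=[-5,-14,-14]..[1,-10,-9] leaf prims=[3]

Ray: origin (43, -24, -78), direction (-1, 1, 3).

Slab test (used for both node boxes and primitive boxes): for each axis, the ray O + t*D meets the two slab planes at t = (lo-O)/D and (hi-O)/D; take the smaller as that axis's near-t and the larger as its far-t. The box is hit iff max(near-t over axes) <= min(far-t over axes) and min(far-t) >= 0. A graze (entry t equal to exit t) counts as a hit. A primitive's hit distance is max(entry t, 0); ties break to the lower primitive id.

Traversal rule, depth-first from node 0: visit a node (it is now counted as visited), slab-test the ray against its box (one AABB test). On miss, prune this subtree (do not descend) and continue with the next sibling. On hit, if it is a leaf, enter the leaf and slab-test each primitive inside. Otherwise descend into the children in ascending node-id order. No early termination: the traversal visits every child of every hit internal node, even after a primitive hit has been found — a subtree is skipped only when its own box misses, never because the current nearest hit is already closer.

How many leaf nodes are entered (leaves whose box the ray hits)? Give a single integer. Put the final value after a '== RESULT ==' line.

Walk:
N0 x:[22,61] y:[6,45] z:[58/3,95/3] -> hit [22,95/3], descend [3, 8, 10, 11]
  N3 x:[22,46] y:[6,28] z:[67/3,26] -> hit [67/3,26], descend [4, 5]
    N4 x:[42,46] y:[21,23] z:[67/3,23] -> miss, prune
    N5 x:[22,37] y:[6,28] z:[70/3,26] -> hit [70/3,26] leaf, test {P1(miss), P12@t=70/3}
  N8 x:[42,60] y:[10,36] z:[58/3,70/3] -> miss, prune
  N10 x:[24,36] y:[25,45] z:[67/3,95/3] -> hit [25,95/3], descend [2, 6]
    N2 x:[24,31] y:[29,45] z:[67/3,26] -> miss, prune
    N6 x:[29,36] y:[25,33] z:[27,95/3] -> hit [29,95/3] leaf, test {P7(miss), P10(miss)}
  N11 x:[43,61] y:[7,24] z:[27,30] -> miss, prune

9 AABB tests over nodes [0, 3, 4, 5, 8, 10, 2, 6, 11]; 2 leaves entered; closest P12.

== RESULT ==
2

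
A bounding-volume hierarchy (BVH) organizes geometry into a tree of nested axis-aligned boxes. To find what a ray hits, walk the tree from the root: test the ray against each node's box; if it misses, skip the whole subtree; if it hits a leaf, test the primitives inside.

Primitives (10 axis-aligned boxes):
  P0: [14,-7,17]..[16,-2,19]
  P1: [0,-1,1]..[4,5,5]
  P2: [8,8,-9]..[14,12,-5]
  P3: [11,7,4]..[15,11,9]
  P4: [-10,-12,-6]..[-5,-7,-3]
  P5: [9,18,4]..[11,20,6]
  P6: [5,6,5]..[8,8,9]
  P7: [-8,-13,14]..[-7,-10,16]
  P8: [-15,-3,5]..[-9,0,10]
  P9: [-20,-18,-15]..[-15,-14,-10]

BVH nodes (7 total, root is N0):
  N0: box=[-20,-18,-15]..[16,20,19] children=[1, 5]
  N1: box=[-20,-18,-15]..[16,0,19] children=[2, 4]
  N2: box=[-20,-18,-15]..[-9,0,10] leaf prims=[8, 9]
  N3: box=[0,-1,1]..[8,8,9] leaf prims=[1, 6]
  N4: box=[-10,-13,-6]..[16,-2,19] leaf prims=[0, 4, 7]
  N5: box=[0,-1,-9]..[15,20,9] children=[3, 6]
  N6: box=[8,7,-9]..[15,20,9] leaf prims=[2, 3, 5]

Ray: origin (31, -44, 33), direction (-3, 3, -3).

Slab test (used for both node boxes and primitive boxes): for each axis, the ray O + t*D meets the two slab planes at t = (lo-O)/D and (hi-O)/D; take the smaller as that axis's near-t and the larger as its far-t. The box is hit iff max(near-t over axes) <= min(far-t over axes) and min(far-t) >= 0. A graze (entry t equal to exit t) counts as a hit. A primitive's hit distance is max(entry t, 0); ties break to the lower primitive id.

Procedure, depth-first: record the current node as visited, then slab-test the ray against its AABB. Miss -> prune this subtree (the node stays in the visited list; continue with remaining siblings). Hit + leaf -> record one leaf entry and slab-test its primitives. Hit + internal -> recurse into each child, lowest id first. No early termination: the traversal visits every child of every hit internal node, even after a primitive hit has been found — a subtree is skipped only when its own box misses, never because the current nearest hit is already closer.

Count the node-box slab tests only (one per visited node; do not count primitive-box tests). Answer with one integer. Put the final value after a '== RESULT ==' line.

Walk:
N0 x:[5,17] y:[26/3,64/3] z:[14/3,16] -> hit [26/3,16], descend [1, 5]
  N1 x:[5,17] y:[26/3,44/3] z:[14/3,16] -> hit [26/3,44/3], descend [2, 4]
    N2 x:[40/3,17] y:[26/3,44/3] z:[23/3,16] -> hit [40/3,44/3] leaf, test {P8(miss), P9(miss)}
    N4 x:[5,41/3] y:[31/3,14] z:[14/3,13] -> hit [31/3,13] leaf, test {P0(miss), P4@t=12, P7(miss)}
  N5 x:[16/3,31/3] y:[43/3,64/3] z:[8,14] -> miss, prune

Visited [0, 1, 2, 4, 5]. Tests: 5 box, 2 leaf. Nearest: P4.

== RESULT ==
5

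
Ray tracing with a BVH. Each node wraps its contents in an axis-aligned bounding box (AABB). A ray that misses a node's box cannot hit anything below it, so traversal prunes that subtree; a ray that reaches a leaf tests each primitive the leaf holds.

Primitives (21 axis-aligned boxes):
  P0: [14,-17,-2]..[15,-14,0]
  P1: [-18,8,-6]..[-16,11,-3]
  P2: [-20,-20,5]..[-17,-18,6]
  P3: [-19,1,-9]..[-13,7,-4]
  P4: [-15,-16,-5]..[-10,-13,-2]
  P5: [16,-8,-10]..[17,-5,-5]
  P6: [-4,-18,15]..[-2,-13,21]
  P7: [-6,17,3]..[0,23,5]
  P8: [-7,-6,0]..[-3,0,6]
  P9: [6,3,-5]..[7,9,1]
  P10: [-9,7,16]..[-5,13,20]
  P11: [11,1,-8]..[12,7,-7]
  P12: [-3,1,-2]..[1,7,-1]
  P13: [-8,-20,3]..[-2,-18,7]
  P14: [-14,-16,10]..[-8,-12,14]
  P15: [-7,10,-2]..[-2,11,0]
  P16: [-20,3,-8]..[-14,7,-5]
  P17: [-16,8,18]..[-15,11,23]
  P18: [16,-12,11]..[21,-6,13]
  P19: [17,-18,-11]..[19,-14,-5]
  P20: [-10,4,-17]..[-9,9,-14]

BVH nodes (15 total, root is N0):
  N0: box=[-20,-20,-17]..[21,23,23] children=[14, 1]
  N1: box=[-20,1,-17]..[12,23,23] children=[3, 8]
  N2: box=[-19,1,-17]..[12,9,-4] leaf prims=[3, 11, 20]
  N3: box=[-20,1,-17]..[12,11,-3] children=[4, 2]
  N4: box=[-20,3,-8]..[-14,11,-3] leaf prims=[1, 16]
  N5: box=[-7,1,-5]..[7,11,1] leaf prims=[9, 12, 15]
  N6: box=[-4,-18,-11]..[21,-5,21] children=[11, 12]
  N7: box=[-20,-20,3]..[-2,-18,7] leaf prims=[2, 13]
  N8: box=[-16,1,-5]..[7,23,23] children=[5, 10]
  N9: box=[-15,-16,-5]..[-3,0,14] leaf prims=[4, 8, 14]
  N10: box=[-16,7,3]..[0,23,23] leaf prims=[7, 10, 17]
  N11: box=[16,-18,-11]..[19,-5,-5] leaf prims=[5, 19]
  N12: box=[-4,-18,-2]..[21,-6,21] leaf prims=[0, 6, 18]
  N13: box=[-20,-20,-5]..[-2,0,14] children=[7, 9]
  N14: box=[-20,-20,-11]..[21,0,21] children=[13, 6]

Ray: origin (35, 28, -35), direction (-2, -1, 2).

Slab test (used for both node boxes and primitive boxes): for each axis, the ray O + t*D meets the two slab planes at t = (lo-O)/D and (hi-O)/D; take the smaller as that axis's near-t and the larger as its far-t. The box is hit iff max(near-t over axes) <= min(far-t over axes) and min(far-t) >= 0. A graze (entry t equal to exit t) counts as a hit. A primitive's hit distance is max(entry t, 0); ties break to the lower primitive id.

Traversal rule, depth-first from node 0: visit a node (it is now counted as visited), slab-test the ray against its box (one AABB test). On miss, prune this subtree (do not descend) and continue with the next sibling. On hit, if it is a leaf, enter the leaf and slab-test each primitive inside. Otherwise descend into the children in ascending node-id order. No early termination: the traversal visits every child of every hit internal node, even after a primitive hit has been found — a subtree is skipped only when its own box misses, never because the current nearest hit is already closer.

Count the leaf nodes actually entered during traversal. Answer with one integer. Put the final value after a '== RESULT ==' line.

Walk:
N0 x:[7,55/2] y:[5,48] z:[9,29] -> hit [9,55/2], descend [1, 14]
  N1 x:[23/2,55/2] y:[5,27] z:[9,29] -> hit [23/2,27], descend [3, 8]
    N3 x:[23/2,55/2] y:[17,27] z:[9,16] -> miss, prune
    N8 x:[14,51/2] y:[5,27] z:[15,29] -> hit [15,51/2], descend [5, 10]
      N5 x:[14,21] y:[17,27] z:[15,18] -> hit [17,18] leaf, test {P9(miss), P12(miss), P15(miss)}
      N10 x:[35/2,51/2] y:[5,21] z:[19,29] -> hit [19,21] leaf, test {P7(miss), P10(miss), P17(miss)}
  N14 x:[7,55/2] y:[28,48] z:[12,28] -> miss, prune

Visited [0, 1, 3, 8, 5, 10, 14]. Tests: 7 box, 2 leaf. Nearest: miss.

== RESULT ==
2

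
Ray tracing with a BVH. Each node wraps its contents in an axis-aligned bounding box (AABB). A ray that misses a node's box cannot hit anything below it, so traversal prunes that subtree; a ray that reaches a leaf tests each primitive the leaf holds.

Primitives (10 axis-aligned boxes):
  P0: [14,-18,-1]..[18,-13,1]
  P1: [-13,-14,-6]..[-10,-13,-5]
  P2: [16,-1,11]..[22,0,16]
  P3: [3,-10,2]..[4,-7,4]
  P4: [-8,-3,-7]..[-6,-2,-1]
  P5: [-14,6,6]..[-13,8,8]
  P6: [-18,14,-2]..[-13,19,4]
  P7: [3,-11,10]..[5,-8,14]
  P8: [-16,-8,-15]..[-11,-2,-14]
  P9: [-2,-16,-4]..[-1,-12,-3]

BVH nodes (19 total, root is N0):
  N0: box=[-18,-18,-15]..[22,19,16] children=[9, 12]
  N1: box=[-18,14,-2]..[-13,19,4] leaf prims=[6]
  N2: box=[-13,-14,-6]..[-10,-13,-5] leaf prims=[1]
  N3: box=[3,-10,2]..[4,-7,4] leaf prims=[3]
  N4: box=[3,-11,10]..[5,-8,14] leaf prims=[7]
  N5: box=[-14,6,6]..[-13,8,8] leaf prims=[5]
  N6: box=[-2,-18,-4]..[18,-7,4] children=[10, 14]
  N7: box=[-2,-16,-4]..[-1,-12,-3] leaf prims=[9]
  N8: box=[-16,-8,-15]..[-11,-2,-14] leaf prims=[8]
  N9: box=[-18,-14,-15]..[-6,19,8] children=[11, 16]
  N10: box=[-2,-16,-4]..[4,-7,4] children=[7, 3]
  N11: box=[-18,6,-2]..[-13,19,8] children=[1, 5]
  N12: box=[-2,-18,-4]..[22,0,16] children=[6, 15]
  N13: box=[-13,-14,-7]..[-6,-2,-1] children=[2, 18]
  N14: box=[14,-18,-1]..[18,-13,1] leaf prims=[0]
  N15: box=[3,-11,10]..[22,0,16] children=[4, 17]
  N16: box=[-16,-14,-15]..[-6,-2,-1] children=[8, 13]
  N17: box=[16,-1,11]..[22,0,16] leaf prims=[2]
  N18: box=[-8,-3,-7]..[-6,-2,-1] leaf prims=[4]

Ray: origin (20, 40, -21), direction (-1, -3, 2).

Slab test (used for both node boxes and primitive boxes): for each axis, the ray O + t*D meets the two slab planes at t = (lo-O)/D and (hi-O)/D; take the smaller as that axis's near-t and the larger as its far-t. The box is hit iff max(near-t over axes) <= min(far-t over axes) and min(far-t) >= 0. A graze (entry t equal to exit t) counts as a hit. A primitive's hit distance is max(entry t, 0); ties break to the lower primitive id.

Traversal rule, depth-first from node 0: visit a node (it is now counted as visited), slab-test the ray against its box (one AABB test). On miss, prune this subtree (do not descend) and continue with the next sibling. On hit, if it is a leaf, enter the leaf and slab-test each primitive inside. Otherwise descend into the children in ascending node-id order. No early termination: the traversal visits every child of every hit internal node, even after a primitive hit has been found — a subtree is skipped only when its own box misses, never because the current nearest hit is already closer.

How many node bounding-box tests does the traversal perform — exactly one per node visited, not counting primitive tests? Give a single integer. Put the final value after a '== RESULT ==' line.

Traverse from the root:
N0 x:[-2,38] y:[7,58/3] z:[3,37/2] -> hit [7,37/2], descend [9, 12]
  N9 x:[26,38] y:[7,18] z:[3,29/2] -> miss, prune
  N12 x:[-2,22] y:[40/3,58/3] z:[17/2,37/2] -> hit [40/3,37/2], descend [6, 15]
    N6 x:[2,22] y:[47/3,58/3] z:[17/2,25/2] -> miss, prune
    N15 x:[-2,17] y:[40/3,17] z:[31/2,37/2] -> hit [31/2,17], descend [4, 17]
      N4 x:[15,17] y:[16,17] z:[31/2,35/2] -> hit [16,17] leaf, test {P7@t=16}
      N17 x:[-2,4] y:[40/3,41/3] z:[16,37/2] -> miss, prune

Summary -> nodes [0, 9, 12, 6, 15, 4, 17]; box-tests=7; leaf-entries=1; first=P7

== RESULT ==
7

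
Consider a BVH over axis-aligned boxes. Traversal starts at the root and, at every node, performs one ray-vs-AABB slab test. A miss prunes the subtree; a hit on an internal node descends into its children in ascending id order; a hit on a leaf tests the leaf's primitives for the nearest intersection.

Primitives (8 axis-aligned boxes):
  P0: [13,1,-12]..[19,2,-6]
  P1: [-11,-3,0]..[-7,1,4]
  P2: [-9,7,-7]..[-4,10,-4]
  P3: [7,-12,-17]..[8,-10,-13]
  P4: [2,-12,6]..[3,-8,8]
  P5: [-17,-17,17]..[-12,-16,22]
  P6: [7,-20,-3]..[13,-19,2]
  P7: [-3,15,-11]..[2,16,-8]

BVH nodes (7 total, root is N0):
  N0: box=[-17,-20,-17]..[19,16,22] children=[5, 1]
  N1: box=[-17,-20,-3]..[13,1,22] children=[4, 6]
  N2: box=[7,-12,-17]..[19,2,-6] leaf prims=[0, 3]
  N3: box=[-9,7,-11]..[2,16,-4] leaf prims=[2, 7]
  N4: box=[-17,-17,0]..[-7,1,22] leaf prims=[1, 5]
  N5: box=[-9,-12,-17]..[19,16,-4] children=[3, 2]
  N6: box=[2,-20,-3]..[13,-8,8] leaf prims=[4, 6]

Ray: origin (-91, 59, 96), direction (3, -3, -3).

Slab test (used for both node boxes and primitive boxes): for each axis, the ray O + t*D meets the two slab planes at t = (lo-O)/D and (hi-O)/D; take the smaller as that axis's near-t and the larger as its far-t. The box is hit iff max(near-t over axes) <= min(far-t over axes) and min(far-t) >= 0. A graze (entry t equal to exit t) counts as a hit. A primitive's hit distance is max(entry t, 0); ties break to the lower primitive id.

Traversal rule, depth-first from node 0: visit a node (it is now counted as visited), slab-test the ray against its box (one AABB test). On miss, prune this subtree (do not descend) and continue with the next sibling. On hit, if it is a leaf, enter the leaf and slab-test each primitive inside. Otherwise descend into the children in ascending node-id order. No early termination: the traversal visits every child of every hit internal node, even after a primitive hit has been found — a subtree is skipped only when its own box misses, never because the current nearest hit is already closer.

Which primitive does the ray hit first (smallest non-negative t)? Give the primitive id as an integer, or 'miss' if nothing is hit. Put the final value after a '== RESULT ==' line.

Traverse from the root:
N0 x:[74/3,110/3] y:[43/3,79/3] z:[74/3,113/3] -> hit [74/3,79/3], descend [1, 5]
  N1 x:[74/3,104/3] y:[58/3,79/3] z:[74/3,33] -> hit [74/3,79/3], descend [4, 6]
    N4 x:[74/3,28] y:[58/3,76/3] z:[74/3,32] -> hit [74/3,76/3] leaf, test {P1(miss), P5@t=25}
    N6 x:[31,104/3] y:[67/3,79/3] z:[88/3,33] -> miss, prune
  N5 x:[82/3,110/3] y:[43/3,71/3] z:[100/3,113/3] -> miss, prune

Visited [0, 1, 4, 6, 5]. Tests: 5 box, 1 leaf. Nearest: P5.

== RESULT ==
5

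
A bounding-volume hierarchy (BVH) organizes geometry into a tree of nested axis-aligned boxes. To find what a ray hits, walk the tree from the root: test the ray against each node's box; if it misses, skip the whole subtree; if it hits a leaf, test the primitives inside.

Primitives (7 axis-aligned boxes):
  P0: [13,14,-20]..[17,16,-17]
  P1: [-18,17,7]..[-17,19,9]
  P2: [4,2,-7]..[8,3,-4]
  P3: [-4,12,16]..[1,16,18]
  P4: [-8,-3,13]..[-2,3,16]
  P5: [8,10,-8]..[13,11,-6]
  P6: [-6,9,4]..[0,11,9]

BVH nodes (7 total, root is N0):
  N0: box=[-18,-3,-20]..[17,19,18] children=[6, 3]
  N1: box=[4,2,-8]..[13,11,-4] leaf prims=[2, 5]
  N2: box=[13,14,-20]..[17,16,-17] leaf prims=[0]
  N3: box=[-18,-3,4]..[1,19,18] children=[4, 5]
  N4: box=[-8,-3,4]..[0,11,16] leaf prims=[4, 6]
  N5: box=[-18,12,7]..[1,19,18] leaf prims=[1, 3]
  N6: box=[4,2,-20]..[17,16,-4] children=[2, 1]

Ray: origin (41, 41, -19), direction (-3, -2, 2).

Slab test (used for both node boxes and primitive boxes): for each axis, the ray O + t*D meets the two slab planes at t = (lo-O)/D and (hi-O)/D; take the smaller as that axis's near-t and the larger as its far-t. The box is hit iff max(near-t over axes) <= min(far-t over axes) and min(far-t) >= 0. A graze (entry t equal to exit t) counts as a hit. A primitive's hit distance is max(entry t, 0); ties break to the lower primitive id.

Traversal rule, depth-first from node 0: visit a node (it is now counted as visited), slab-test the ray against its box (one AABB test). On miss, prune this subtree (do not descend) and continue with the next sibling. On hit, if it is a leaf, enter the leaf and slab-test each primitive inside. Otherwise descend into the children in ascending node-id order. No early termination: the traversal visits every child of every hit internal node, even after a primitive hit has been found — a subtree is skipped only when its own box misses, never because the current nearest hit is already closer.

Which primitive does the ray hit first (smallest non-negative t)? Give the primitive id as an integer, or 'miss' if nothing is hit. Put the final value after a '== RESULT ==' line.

Trace the traversal:
N0 x:[8,59/3] y:[11,22] z:[-1/2,37/2] -> hit [11,37/2], descend [3, 6]
  N3 x:[40/3,59/3] y:[11,22] z:[23/2,37/2] -> hit [40/3,37/2], descend [4, 5]
    N4 x:[41/3,49/3] y:[15,22] z:[23/2,35/2] -> hit [15,49/3] leaf, test {P4(miss), P6(miss)}
    N5 x:[40/3,59/3] y:[11,29/2] z:[13,37/2] -> hit [40/3,29/2] leaf, test {P1(miss), P3(miss)}
  N6 x:[8,37/3] y:[25/2,39/2] z:[-1/2,15/2] -> miss, prune

order=[0, 3, 4, 5, 6]  |boxes|=5  |leaves|=2  hit=miss

== RESULT ==
miss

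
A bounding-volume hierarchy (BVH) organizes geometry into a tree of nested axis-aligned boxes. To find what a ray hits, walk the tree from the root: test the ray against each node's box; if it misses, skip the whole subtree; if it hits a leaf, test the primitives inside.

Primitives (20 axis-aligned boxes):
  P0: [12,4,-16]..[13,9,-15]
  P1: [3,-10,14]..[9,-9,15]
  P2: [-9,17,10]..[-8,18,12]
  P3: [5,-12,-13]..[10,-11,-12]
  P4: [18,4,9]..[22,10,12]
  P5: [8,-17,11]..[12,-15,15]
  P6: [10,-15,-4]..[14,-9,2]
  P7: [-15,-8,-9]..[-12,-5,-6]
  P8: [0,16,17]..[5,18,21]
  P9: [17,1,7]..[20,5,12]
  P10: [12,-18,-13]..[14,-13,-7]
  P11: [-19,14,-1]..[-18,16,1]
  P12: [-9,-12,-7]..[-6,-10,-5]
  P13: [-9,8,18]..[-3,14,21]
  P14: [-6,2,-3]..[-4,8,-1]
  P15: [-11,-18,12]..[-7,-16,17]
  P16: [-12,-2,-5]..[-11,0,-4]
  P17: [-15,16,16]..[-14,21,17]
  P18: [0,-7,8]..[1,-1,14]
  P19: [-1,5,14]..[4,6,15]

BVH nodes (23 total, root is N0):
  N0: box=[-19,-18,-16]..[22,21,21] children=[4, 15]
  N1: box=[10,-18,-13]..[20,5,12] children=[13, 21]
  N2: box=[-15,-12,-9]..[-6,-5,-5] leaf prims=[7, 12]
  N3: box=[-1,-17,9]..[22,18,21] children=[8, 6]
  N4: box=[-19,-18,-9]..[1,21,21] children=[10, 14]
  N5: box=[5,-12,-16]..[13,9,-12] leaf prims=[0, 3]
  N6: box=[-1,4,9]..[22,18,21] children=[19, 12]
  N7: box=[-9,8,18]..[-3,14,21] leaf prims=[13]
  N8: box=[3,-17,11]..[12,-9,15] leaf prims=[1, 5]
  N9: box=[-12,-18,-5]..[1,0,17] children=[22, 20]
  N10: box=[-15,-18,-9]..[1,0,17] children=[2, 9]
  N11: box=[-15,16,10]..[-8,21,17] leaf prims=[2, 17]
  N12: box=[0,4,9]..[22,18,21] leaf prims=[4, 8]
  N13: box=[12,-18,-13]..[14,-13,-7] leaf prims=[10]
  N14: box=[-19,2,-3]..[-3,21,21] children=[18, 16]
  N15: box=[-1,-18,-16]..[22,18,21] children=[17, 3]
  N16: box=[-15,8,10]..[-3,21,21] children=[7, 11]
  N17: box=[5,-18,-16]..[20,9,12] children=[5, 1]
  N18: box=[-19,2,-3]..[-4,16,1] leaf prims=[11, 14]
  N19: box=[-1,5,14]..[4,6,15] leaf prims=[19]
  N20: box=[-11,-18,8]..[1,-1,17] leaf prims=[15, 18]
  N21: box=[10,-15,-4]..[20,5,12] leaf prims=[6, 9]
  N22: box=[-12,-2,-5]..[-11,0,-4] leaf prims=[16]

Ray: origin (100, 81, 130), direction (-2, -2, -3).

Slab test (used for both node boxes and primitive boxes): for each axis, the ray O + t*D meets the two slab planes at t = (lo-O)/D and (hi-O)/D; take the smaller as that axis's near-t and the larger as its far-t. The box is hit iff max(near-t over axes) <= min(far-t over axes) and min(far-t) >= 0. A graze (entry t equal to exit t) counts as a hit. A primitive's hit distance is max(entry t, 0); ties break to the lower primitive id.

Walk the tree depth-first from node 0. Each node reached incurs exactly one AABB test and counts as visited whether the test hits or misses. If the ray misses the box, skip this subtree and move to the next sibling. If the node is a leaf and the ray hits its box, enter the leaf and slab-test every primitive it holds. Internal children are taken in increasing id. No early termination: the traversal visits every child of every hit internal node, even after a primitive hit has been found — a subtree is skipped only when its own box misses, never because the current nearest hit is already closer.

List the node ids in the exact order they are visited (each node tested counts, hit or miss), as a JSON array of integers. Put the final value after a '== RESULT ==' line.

Trace the traversal:
N0 x:[39,119/2] y:[30,99/2] z:[109/3,146/3] -> hit [39,146/3], descend [4, 15]
  N4 x:[99/2,119/2] y:[30,99/2] z:[109/3,139/3] -> miss, prune
  N15 x:[39,101/2] y:[63/2,99/2] z:[109/3,146/3] -> hit [39,146/3], descend [3, 17]
    N3 x:[39,101/2] y:[63/2,49] z:[109/3,121/3] -> hit [39,121/3], descend [6, 8]
      N6 x:[39,101/2] y:[63/2,77/2] z:[109/3,121/3] -> miss, prune
      N8 x:[44,97/2] y:[45,49] z:[115/3,119/3] -> miss, prune
    N17 x:[40,95/2] y:[36,99/2] z:[118/3,146/3] -> hit [40,95/2], descend [1, 5]
      N1 x:[40,45] y:[38,99/2] z:[118/3,143/3] -> hit [40,45], descend [13, 21]
        N13 x:[43,44] y:[47,99/2] z:[137/3,143/3] -> miss, prune
        N21 x:[40,45] y:[38,48] z:[118/3,134/3] -> hit [40,134/3] leaf, test {P6(miss), P9@t=40}
      N5 x:[87/2,95/2] y:[36,93/2] z:[142/3,146/3] -> miss, prune

11 AABB tests over nodes [0, 4, 15, 3, 6, 8, 17, 1, 13, 21, 5]; 1 leaf entered; closest P9.

== RESULT ==
[0, 4, 15, 3, 6, 8, 17, 1, 13, 21, 5]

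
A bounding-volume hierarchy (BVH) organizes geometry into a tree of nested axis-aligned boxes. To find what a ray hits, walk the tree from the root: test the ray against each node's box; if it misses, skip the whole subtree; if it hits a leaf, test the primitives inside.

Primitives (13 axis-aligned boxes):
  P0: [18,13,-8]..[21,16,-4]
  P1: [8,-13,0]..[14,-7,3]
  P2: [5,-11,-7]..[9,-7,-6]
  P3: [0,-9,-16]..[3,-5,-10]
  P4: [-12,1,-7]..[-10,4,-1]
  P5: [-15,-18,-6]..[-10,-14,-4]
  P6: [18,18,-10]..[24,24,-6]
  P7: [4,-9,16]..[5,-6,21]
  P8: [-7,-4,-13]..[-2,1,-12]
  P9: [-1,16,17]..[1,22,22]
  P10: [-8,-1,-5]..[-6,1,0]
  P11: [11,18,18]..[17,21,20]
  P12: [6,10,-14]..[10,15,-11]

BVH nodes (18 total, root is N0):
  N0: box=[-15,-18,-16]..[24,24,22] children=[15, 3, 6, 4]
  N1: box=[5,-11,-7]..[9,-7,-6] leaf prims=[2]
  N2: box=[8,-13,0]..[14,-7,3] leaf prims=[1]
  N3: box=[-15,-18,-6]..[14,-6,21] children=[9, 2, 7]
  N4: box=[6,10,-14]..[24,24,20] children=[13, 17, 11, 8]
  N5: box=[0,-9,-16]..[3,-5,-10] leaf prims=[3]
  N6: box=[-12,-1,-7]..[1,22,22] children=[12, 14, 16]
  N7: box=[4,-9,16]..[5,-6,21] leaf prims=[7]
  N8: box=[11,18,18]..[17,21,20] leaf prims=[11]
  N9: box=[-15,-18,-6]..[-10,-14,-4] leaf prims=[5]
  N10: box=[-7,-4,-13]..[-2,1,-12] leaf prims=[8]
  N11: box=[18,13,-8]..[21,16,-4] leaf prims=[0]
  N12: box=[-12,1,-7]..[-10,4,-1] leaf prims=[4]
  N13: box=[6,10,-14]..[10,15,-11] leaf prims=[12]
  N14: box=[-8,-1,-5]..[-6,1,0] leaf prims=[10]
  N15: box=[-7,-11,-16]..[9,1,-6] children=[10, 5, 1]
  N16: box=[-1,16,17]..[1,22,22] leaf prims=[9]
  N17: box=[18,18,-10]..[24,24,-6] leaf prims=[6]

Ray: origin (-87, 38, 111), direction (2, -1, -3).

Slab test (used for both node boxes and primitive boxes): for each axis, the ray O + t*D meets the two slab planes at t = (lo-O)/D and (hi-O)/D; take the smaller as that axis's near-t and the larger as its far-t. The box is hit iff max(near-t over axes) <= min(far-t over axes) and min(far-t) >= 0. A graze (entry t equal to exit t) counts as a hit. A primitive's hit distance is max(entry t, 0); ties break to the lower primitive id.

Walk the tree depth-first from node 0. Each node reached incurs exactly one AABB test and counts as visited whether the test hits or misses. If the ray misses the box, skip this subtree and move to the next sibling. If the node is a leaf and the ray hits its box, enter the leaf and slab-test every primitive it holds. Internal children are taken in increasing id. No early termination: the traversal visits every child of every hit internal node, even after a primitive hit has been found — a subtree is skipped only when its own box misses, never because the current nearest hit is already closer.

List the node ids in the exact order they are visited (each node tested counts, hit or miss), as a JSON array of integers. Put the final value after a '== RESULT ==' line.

Traverse from the root:
N0 x:[36,111/2] y:[14,56] z:[89/3,127/3] -> hit [36,127/3], descend [3, 4, 6, 15]
  N3 x:[36,101/2] y:[44,56] z:[30,39] -> miss, prune
  N4 x:[93/2,111/2] y:[14,28] z:[91/3,125/3] -> miss, prune
  N6 x:[75/2,44] y:[16,39] z:[89/3,118/3] -> hit [75/2,39], descend [12, 14, 16]
    N12 x:[75/2,77/2] y:[34,37] z:[112/3,118/3] -> miss, prune
    N14 x:[79/2,81/2] y:[37,39] z:[37,116/3] -> miss, prune
    N16 x:[43,44] y:[16,22] z:[89/3,94/3] -> miss, prune
  N15 x:[40,48] y:[37,49] z:[39,127/3] -> hit [40,127/3], descend [1, 5, 10]
    N1 x:[46,48] y:[45,49] z:[39,118/3] -> miss, prune
    N5 x:[87/2,45] y:[43,47] z:[121/3,127/3] -> miss, prune
    N10 x:[40,85/2] y:[37,42] z:[41,124/3] -> hit [41,124/3] leaf, test {P8@t=41}

11 AABB tests over nodes [0, 3, 4, 6, 12, 14, 16, 15, 1, 5, 10]; 1 leaf entered; closest P8.

== RESULT ==
[0, 3, 4, 6, 12, 14, 16, 15, 1, 5, 10]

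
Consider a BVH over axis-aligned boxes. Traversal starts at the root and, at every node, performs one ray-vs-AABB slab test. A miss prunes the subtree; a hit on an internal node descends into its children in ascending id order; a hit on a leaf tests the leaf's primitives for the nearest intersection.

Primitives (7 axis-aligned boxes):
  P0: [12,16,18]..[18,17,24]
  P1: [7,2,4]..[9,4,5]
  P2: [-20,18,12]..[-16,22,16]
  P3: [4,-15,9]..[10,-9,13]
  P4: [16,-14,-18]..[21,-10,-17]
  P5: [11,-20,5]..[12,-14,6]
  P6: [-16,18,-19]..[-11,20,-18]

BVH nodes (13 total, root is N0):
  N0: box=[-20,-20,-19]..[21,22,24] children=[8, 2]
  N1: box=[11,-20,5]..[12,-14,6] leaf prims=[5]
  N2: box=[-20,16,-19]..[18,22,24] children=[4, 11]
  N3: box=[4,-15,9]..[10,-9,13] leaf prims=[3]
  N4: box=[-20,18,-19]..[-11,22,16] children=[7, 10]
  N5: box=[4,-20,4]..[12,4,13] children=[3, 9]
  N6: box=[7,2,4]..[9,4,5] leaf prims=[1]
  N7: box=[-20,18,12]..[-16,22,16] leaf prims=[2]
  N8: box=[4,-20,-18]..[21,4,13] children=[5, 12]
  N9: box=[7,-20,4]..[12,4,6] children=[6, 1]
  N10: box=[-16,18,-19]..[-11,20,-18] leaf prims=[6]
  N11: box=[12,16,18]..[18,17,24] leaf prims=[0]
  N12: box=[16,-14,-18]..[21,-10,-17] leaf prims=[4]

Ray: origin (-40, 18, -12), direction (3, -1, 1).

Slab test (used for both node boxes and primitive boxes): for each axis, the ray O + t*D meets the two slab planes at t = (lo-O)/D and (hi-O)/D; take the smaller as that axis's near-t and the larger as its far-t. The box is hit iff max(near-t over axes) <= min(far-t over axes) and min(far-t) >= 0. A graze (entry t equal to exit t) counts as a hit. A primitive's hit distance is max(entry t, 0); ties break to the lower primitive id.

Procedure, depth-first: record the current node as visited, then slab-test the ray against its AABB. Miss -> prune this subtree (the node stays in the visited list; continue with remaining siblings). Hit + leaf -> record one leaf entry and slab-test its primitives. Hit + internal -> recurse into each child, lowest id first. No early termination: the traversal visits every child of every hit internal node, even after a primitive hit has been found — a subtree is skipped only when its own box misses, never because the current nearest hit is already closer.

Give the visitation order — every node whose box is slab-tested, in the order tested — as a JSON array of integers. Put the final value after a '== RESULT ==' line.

Trace the traversal:
N0 x:[20/3,61/3] y:[-4,38] z:[-7,36] -> hit [20/3,61/3], descend [2, 8]
  N2 x:[20/3,58/3] y:[-4,2] z:[-7,36] -> miss, prune
  N8 x:[44/3,61/3] y:[14,38] z:[-6,25] -> hit [44/3,61/3], descend [5, 12]
    N5 x:[44/3,52/3] y:[14,38] z:[16,25] -> hit [16,52/3], descend [3, 9]
      N3 x:[44/3,50/3] y:[27,33] z:[21,25] -> miss, prune
      N9 x:[47/3,52/3] y:[14,38] z:[16,18] -> hit [16,52/3], descend [1, 6]
        N1 x:[17,52/3] y:[32,38] z:[17,18] -> miss, prune
        N6 x:[47/3,49/3] y:[14,16] z:[16,17] -> hit [16,16] leaf, test {P1@t=16}
    N12 x:[56/3,61/3] y:[28,32] z:[-6,-5] -> miss, prune

Summary -> nodes [0, 2, 8, 5, 3, 9, 1, 6, 12]; box-tests=9; leaf-entries=1; first=P1

== RESULT ==
[0, 2, 8, 5, 3, 9, 1, 6, 12]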